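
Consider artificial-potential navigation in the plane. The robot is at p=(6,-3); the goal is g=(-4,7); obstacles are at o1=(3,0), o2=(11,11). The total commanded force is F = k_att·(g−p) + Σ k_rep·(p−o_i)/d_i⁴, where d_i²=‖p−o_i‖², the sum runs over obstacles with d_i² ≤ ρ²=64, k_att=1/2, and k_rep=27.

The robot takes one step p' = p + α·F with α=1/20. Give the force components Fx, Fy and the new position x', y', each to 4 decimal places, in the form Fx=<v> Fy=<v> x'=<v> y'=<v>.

F_att = 1/2·(g−p) = 1/2·(-10,10) = (-5.0000,5.0000)
o1: d²=18 ≤ ρ²=64; F_rep = 27·(3,-3)/18² = (0.2500,-0.2500)
o2: d²=221 > ρ²=64 → inactive
F = F_att + ΣF_rep = (-4.7500,4.7500)
p' = p + 1/20·F = (5.7625,-2.7625)

Fx=-4.7500 Fy=4.7500 x'=5.7625 y'=-2.7625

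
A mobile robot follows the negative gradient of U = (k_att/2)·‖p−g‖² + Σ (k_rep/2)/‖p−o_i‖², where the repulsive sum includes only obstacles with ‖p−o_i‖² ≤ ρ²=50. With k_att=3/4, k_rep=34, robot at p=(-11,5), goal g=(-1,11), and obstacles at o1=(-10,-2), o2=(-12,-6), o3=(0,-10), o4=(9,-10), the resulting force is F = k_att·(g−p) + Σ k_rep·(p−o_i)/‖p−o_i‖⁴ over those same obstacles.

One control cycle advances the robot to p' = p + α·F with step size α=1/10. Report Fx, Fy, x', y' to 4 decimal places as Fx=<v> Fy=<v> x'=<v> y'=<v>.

Fx=7.4864 Fy=4.5952 x'=-10.2514 y'=5.4595

F_att = 3/4·(g−p) = 3/4·(10,6) = (7.5000,4.5000)
o1: d²=50 ≤ ρ²=50; F_rep = 34·(-1,7)/50² = (-0.0136,0.0952)
o2: d²=122 > ρ²=50 → inactive
o3: d²=346 > ρ²=50 → inactive
o4: d²=625 > ρ²=50 → inactive
F = F_att + ΣF_rep = (7.4864,4.5952)
p' = p + 1/10·F = (-10.2514,5.4595)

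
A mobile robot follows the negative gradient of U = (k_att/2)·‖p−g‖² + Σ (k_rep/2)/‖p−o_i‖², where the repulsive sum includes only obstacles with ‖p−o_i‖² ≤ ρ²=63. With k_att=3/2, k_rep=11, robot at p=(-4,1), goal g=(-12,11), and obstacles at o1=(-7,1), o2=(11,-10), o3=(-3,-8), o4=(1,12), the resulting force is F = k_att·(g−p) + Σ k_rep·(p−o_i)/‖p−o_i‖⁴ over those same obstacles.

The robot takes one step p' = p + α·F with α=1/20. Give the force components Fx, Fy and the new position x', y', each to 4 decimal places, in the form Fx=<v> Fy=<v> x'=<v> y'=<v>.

F_att = 3/2·(g−p) = 3/2·(-8,10) = (-12.0000,15.0000)
o1: d²=9 ≤ ρ²=63; F_rep = 11·(3,0)/9² = (0.4074,0.0000)
o2: d²=346 > ρ²=63 → inactive
o3: d²=82 > ρ²=63 → inactive
o4: d²=146 > ρ²=63 → inactive
F = F_att + ΣF_rep = (-11.5926,15.0000)
p' = p + 1/20·F = (-4.5796,1.7500)

Fx=-11.5926 Fy=15.0000 x'=-4.5796 y'=1.7500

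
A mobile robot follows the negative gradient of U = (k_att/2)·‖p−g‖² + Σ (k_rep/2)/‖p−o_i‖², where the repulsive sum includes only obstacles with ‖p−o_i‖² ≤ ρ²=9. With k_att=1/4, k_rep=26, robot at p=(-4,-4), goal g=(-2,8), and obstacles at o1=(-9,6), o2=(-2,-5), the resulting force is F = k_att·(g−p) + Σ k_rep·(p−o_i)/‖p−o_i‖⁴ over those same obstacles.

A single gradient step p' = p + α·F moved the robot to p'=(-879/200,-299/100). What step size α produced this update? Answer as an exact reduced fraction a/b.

F_att = 1/4·(g−p) = 1/4·(2,12) = (0.5000,3.0000)
o1: d²=125 > ρ²=9 → inactive
o2: d²=5 ≤ ρ²=9; F_rep = 26·(-2,1)/5² = (-2.0800,1.0400)
F = F_att + ΣF_rep = (-1.5800,4.0400)
Δp = p'−p = (-0.3950,1.0100); α = Δx/Fx = (-79/200) / (-79/50) = 1/4
check: Δy/Fy = (101/100) / (101/25) = 1/4 ✓

α = 1/4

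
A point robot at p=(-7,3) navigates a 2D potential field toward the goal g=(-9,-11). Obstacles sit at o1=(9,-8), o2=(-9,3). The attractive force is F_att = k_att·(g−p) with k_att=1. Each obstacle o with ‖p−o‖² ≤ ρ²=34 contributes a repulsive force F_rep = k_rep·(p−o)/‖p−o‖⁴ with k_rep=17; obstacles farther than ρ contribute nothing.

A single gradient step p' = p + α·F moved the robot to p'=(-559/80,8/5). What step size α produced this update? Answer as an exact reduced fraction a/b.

F_att = 1·(g−p) = 1·(-2,-14) = (-2.0000,-14.0000)
o1: d²=377 > ρ²=34 → inactive
o2: d²=4 ≤ ρ²=34; F_rep = 17·(2,0)/4² = (2.1250,0.0000)
F = F_att + ΣF_rep = (0.1250,-14.0000)
Δp = p'−p = (0.0125,-1.4000); α = Δx/Fx = (1/80) / (1/8) = 1/10
check: Δy/Fy = (-7/5) / (-14) = 1/10 ✓

α = 1/10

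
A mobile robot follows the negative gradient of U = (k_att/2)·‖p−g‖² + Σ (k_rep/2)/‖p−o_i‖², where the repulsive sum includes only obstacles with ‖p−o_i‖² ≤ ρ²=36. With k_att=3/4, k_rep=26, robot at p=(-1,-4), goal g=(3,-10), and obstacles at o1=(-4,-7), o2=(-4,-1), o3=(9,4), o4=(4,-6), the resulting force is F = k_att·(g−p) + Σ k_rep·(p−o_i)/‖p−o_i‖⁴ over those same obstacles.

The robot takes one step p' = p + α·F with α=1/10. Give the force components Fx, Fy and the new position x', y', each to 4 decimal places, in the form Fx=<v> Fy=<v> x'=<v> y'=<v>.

Fx=3.3269 Fy=-4.4382 x'=-0.6673 y'=-4.4438

F_att = 3/4·(g−p) = 3/4·(4,-6) = (3.0000,-4.5000)
o1: d²=18 ≤ ρ²=36; F_rep = 26·(3,3)/18² = (0.2407,0.2407)
o2: d²=18 ≤ ρ²=36; F_rep = 26·(3,-3)/18² = (0.2407,-0.2407)
o3: d²=164 > ρ²=36 → inactive
o4: d²=29 ≤ ρ²=36; F_rep = 26·(-5,2)/29² = (-0.1546,0.0618)
F = F_att + ΣF_rep = (3.3269,-4.4382)
p' = p + 1/10·F = (-0.6673,-4.4438)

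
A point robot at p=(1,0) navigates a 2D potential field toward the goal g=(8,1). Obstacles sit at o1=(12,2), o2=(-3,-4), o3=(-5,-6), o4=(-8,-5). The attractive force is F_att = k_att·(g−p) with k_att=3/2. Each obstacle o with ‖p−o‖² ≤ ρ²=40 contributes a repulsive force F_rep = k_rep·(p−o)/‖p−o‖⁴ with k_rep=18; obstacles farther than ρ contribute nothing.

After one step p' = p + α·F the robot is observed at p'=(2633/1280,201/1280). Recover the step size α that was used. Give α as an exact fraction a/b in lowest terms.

α = 1/10

F_att = 3/2·(g−p) = 3/2·(7,1) = (10.5000,1.5000)
o1: d²=125 > ρ²=40 → inactive
o2: d²=32 ≤ ρ²=40; F_rep = 18·(4,4)/32² = (0.0703,0.0703)
o3: d²=72 > ρ²=40 → inactive
o4: d²=106 > ρ²=40 → inactive
F = F_att + ΣF_rep = (10.5703,1.5703)
Δp = p'−p = (1.0570,0.1570); α = Δx/Fx = (1353/1280) / (1353/128) = 1/10
check: Δy/Fy = (201/1280) / (201/128) = 1/10 ✓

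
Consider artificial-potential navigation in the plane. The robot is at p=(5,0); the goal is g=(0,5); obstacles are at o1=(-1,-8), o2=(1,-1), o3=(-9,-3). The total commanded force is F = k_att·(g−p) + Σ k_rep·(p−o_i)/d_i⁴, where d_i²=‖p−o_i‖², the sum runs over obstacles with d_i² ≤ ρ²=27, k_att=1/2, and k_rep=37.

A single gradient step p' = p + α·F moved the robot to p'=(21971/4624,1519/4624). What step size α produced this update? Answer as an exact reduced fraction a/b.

F_att = 1/2·(g−p) = 1/2·(-5,5) = (-2.5000,2.5000)
o1: d²=100 > ρ²=27 → inactive
o2: d²=17 ≤ ρ²=27; F_rep = 37·(4,1)/17² = (0.5121,0.1280)
o3: d²=205 > ρ²=27 → inactive
F = F_att + ΣF_rep = (-1.9879,2.6280)
Δp = p'−p = (-0.2485,0.3285); α = Δx/Fx = (-1149/4624) / (-1149/578) = 1/8
check: Δy/Fy = (1519/4624) / (1519/578) = 1/8 ✓

α = 1/8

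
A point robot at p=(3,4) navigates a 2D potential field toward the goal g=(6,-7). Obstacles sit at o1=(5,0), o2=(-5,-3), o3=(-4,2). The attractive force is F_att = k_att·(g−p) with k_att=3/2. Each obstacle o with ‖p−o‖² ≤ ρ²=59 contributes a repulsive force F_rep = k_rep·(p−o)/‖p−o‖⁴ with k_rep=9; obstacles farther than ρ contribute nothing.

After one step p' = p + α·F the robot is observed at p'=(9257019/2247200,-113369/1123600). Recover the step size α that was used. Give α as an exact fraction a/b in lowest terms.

F_att = 3/2·(g−p) = 3/2·(3,-11) = (4.5000,-16.5000)
o1: d²=20 ≤ ρ²=59; F_rep = 9·(-2,4)/20² = (-0.0450,0.0900)
o2: d²=113 > ρ²=59 → inactive
o3: d²=53 ≤ ρ²=59; F_rep = 9·(7,2)/53² = (0.0224,0.0064)
F = F_att + ΣF_rep = (4.4774,-16.4036)
Δp = p'−p = (1.1194,-4.1009); α = Δx/Fx = (2515419/2247200) / (2515419/561800) = 1/4
check: Δy/Fy = (-4607769/1123600) / (-4607769/280900) = 1/4 ✓

α = 1/4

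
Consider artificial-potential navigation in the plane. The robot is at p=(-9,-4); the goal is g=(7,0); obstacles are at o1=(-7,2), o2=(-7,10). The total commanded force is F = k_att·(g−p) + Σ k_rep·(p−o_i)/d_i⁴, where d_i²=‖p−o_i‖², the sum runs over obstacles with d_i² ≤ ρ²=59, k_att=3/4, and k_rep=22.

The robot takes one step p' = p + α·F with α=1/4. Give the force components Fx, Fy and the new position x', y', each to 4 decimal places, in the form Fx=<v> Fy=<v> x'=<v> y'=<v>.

F_att = 3/4·(g−p) = 3/4·(16,4) = (12.0000,3.0000)
o1: d²=40 ≤ ρ²=59; F_rep = 22·(-2,-6)/40² = (-0.0275,-0.0825)
o2: d²=200 > ρ²=59 → inactive
F = F_att + ΣF_rep = (11.9725,2.9175)
p' = p + 1/4·F = (-6.0069,-3.2706)

Fx=11.9725 Fy=2.9175 x'=-6.0069 y'=-3.2706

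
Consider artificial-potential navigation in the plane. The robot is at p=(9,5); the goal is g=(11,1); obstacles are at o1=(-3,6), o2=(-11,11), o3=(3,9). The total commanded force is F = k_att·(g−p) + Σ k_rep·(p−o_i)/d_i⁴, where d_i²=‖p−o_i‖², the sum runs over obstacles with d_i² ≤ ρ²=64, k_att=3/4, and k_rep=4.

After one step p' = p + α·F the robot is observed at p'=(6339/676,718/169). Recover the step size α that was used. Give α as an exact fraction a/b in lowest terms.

F_att = 3/4·(g−p) = 3/4·(2,-4) = (1.5000,-3.0000)
o1: d²=145 > ρ²=64 → inactive
o2: d²=436 > ρ²=64 → inactive
o3: d²=52 ≤ ρ²=64; F_rep = 4·(6,-4)/52² = (0.0089,-0.0059)
F = F_att + ΣF_rep = (1.5089,-3.0059)
Δp = p'−p = (0.3772,-0.7515); α = Δx/Fx = (255/676) / (255/169) = 1/4
check: Δy/Fy = (-127/169) / (-508/169) = 1/4 ✓

α = 1/4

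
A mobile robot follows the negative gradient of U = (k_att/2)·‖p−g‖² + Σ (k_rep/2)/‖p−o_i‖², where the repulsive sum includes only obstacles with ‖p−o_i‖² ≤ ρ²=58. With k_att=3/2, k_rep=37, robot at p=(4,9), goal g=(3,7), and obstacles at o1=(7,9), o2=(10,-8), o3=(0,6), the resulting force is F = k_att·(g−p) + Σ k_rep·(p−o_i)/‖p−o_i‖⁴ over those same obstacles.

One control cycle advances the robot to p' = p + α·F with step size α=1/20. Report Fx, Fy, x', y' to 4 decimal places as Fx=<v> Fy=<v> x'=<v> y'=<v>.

Fx=-2.6336 Fy=-2.8224 x'=3.8683 y'=8.8589

F_att = 3/2·(g−p) = 3/2·(-1,-2) = (-1.5000,-3.0000)
o1: d²=9 ≤ ρ²=58; F_rep = 37·(-3,0)/9² = (-1.3704,0.0000)
o2: d²=325 > ρ²=58 → inactive
o3: d²=25 ≤ ρ²=58; F_rep = 37·(4,3)/25² = (0.2368,0.1776)
F = F_att + ΣF_rep = (-2.6336,-2.8224)
p' = p + 1/20·F = (3.8683,8.8589)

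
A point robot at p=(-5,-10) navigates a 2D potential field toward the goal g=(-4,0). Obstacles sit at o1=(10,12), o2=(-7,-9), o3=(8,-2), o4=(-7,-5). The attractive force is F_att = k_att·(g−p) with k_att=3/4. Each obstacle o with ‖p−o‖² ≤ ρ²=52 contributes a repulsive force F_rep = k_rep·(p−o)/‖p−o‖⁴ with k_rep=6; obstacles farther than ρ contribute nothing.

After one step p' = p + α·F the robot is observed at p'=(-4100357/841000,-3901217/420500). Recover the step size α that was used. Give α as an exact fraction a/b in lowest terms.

α = 1/10

F_att = 3/4·(g−p) = 3/4·(1,10) = (0.7500,7.5000)
o1: d²=709 > ρ²=52 → inactive
o2: d²=5 ≤ ρ²=52; F_rep = 6·(2,-1)/5² = (0.4800,-0.2400)
o3: d²=233 > ρ²=52 → inactive
o4: d²=29 ≤ ρ²=52; F_rep = 6·(2,-5)/29² = (0.0143,-0.0357)
F = F_att + ΣF_rep = (1.2443,7.2243)
Δp = p'−p = (0.1244,0.7224); α = Δx/Fx = (104643/841000) / (104643/84100) = 1/10
check: Δy/Fy = (303783/420500) / (303783/42050) = 1/10 ✓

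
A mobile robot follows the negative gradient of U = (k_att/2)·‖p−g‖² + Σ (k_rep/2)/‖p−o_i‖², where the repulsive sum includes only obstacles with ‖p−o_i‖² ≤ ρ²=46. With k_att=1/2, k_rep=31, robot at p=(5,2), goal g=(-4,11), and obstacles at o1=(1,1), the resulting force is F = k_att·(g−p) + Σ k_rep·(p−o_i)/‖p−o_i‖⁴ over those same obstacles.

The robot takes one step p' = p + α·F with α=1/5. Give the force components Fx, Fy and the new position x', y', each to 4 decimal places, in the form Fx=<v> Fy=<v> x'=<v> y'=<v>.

Fx=-4.0709 Fy=4.6073 x'=4.1858 y'=2.9215

F_att = 1/2·(g−p) = 1/2·(-9,9) = (-4.5000,4.5000)
o1: d²=17 ≤ ρ²=46; F_rep = 31·(4,1)/17² = (0.4291,0.1073)
F = F_att + ΣF_rep = (-4.0709,4.6073)
p' = p + 1/5·F = (4.1858,2.9215)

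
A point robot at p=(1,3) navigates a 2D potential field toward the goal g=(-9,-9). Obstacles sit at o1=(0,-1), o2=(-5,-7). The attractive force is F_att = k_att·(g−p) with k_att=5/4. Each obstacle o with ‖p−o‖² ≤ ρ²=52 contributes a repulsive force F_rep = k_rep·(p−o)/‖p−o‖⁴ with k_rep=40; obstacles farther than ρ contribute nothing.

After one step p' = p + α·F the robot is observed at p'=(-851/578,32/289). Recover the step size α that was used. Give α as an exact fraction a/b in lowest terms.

α = 1/5

F_att = 5/4·(g−p) = 5/4·(-10,-12) = (-12.5000,-15.0000)
o1: d²=17 ≤ ρ²=52; F_rep = 40·(1,4)/17² = (0.1384,0.5536)
o2: d²=136 > ρ²=52 → inactive
F = F_att + ΣF_rep = (-12.3616,-14.4464)
Δp = p'−p = (-2.4723,-2.8893); α = Δx/Fx = (-1429/578) / (-7145/578) = 1/5
check: Δy/Fy = (-835/289) / (-4175/289) = 1/5 ✓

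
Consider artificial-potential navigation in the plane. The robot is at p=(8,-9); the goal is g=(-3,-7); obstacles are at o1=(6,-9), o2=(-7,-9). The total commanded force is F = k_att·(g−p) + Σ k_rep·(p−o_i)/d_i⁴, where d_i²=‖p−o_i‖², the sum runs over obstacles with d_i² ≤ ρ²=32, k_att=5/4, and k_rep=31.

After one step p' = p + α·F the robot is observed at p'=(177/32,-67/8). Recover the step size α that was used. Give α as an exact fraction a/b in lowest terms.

F_att = 5/4·(g−p) = 5/4·(-11,2) = (-13.7500,2.5000)
o1: d²=4 ≤ ρ²=32; F_rep = 31·(2,0)/4² = (3.8750,0.0000)
o2: d²=225 > ρ²=32 → inactive
F = F_att + ΣF_rep = (-9.8750,2.5000)
Δp = p'−p = (-2.4688,0.6250); α = Δx/Fx = (-79/32) / (-79/8) = 1/4
check: Δy/Fy = (5/8) / (5/2) = 1/4 ✓

α = 1/4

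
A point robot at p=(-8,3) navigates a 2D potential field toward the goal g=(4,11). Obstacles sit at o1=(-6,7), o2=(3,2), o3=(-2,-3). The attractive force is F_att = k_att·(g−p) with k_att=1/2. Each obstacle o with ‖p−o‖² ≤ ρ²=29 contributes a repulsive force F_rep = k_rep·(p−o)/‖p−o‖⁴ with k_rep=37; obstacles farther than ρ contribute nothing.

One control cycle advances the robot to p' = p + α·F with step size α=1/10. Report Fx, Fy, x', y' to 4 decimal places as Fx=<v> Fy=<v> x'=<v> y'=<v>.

Fx=5.8150 Fy=3.6300 x'=-7.4185 y'=3.3630

F_att = 1/2·(g−p) = 1/2·(12,8) = (6.0000,4.0000)
o1: d²=20 ≤ ρ²=29; F_rep = 37·(-2,-4)/20² = (-0.1850,-0.3700)
o2: d²=122 > ρ²=29 → inactive
o3: d²=72 > ρ²=29 → inactive
F = F_att + ΣF_rep = (5.8150,3.6300)
p' = p + 1/10·F = (-7.4185,3.3630)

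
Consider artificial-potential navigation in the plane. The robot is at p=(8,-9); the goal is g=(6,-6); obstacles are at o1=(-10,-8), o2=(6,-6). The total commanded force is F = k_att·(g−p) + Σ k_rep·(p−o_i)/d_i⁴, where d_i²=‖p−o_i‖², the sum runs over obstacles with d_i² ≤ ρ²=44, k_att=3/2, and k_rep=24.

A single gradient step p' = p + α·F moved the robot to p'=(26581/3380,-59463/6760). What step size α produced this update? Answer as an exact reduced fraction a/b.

F_att = 3/2·(g−p) = 3/2·(-2,3) = (-3.0000,4.5000)
o1: d²=325 > ρ²=44 → inactive
o2: d²=13 ≤ ρ²=44; F_rep = 24·(2,-3)/13² = (0.2840,-0.4260)
F = F_att + ΣF_rep = (-2.7160,4.0740)
Δp = p'−p = (-0.1358,0.2037); α = Δx/Fx = (-459/3380) / (-459/169) = 1/20
check: Δy/Fy = (1377/6760) / (1377/338) = 1/20 ✓

α = 1/20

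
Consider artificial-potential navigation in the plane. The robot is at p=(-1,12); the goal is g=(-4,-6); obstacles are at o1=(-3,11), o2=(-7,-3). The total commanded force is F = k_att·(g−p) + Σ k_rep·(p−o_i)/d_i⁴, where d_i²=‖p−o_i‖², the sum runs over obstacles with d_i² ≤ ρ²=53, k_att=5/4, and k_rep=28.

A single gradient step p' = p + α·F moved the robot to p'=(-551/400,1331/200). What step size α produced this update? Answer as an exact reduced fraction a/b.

F_att = 5/4·(g−p) = 5/4·(-3,-18) = (-3.7500,-22.5000)
o1: d²=5 ≤ ρ²=53; F_rep = 28·(2,1)/5² = (2.2400,1.1200)
o2: d²=261 > ρ²=53 → inactive
F = F_att + ΣF_rep = (-1.5100,-21.3800)
Δp = p'−p = (-0.3775,-5.3450); α = Δx/Fx = (-151/400) / (-151/100) = 1/4
check: Δy/Fy = (-1069/200) / (-1069/50) = 1/4 ✓

α = 1/4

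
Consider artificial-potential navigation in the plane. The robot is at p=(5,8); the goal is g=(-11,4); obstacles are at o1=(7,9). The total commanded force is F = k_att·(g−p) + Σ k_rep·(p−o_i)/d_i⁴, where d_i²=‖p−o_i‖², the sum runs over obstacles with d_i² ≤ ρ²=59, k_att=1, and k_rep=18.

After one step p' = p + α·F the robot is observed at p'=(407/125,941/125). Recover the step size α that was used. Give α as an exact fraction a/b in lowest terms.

α = 1/10

F_att = 1·(g−p) = 1·(-16,-4) = (-16.0000,-4.0000)
o1: d²=5 ≤ ρ²=59; F_rep = 18·(-2,-1)/5² = (-1.4400,-0.7200)
F = F_att + ΣF_rep = (-17.4400,-4.7200)
Δp = p'−p = (-1.7440,-0.4720); α = Δx/Fx = (-218/125) / (-436/25) = 1/10
check: Δy/Fy = (-59/125) / (-118/25) = 1/10 ✓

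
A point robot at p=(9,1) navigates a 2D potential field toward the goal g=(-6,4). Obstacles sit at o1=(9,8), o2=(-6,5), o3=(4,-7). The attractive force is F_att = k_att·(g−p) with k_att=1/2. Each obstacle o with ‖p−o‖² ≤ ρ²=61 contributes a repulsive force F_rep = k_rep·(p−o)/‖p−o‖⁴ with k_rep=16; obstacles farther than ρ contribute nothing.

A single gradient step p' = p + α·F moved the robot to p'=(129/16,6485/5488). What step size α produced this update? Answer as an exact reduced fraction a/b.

α = 1/8

F_att = 1/2·(g−p) = 1/2·(-15,3) = (-7.5000,1.5000)
o1: d²=49 ≤ ρ²=61; F_rep = 16·(0,-7)/49² = (0.0000,-0.0466)
o2: d²=241 > ρ²=61 → inactive
o3: d²=89 > ρ²=61 → inactive
F = F_att + ΣF_rep = (-7.5000,1.4534)
Δp = p'−p = (-0.9375,0.1817); α = Δx/Fx = (-15/16) / (-15/2) = 1/8
check: Δy/Fy = (997/5488) / (997/686) = 1/8 ✓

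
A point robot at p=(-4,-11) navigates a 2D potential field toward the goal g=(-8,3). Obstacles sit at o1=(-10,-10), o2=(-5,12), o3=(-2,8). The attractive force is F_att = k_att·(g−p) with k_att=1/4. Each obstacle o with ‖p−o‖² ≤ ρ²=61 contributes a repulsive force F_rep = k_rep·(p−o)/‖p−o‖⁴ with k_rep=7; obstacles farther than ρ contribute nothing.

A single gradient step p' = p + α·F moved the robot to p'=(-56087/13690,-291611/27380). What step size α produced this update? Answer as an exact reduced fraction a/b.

α = 1/10

F_att = 1/4·(g−p) = 1/4·(-4,14) = (-1.0000,3.5000)
o1: d²=37 ≤ ρ²=61; F_rep = 7·(6,-1)/37² = (0.0307,-0.0051)
o2: d²=530 > ρ²=61 → inactive
o3: d²=365 > ρ²=61 → inactive
F = F_att + ΣF_rep = (-0.9693,3.4949)
Δp = p'−p = (-0.0969,0.3495); α = Δx/Fx = (-1327/13690) / (-1327/1369) = 1/10
check: Δy/Fy = (9569/27380) / (9569/2738) = 1/10 ✓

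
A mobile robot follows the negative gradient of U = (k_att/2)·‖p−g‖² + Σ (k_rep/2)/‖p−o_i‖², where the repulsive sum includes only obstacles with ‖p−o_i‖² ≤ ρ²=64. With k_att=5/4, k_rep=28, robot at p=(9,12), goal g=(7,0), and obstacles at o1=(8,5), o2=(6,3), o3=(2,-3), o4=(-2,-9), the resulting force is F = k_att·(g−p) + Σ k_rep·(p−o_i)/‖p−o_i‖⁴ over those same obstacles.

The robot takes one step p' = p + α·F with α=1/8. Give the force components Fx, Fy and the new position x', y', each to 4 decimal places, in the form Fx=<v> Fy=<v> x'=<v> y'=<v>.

Fx=-2.4888 Fy=-14.9216 x'=8.6889 y'=10.1348

F_att = 5/4·(g−p) = 5/4·(-2,-12) = (-2.5000,-15.0000)
o1: d²=50 ≤ ρ²=64; F_rep = 28·(1,7)/50² = (0.0112,0.0784)
o2: d²=90 > ρ²=64 → inactive
o3: d²=274 > ρ²=64 → inactive
o4: d²=562 > ρ²=64 → inactive
F = F_att + ΣF_rep = (-2.4888,-14.9216)
p' = p + 1/8·F = (8.6889,10.1348)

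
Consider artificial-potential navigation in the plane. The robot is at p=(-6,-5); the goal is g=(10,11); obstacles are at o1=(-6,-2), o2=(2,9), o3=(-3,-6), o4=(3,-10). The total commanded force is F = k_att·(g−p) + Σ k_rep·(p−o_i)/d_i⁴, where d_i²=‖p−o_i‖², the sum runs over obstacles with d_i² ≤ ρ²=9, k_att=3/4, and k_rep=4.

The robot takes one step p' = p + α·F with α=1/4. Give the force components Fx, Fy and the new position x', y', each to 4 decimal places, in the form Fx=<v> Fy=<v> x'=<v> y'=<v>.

Fx=12.0000 Fy=11.8519 x'=-3.0000 y'=-2.0370

F_att = 3/4·(g−p) = 3/4·(16,16) = (12.0000,12.0000)
o1: d²=9 ≤ ρ²=9; F_rep = 4·(0,-3)/9² = (0.0000,-0.1481)
o2: d²=260 > ρ²=9 → inactive
o3: d²=10 > ρ²=9 → inactive
o4: d²=106 > ρ²=9 → inactive
F = F_att + ΣF_rep = (12.0000,11.8519)
p' = p + 1/4·F = (-3.0000,-2.0370)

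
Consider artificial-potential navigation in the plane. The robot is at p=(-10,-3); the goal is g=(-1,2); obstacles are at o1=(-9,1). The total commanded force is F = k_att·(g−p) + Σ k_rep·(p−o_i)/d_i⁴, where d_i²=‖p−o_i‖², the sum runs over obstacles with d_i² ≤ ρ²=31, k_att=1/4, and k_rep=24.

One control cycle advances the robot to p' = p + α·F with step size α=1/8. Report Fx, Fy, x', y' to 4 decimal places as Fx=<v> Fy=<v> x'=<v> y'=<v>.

F_att = 1/4·(g−p) = 1/4·(9,5) = (2.2500,1.2500)
o1: d²=17 ≤ ρ²=31; F_rep = 24·(-1,-4)/17² = (-0.0830,-0.3322)
F = F_att + ΣF_rep = (2.1670,0.9178)
p' = p + 1/8·F = (-9.7291,-2.8853)

Fx=2.1670 Fy=0.9178 x'=-9.7291 y'=-2.8853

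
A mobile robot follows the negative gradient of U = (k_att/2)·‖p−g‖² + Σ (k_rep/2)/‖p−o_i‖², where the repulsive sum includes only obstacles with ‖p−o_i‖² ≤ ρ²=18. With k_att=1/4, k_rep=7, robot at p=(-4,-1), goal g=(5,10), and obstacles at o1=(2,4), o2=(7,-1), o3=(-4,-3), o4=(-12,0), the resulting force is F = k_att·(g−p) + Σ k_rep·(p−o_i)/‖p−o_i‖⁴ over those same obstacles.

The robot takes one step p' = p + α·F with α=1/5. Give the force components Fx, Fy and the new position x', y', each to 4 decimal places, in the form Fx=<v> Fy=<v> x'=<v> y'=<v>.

Fx=2.2500 Fy=3.6250 x'=-3.5500 y'=-0.2750

F_att = 1/4·(g−p) = 1/4·(9,11) = (2.2500,2.7500)
o1: d²=61 > ρ²=18 → inactive
o2: d²=121 > ρ²=18 → inactive
o3: d²=4 ≤ ρ²=18; F_rep = 7·(0,2)/4² = (0.0000,0.8750)
o4: d²=65 > ρ²=18 → inactive
F = F_att + ΣF_rep = (2.2500,3.6250)
p' = p + 1/5·F = (-3.5500,-0.2750)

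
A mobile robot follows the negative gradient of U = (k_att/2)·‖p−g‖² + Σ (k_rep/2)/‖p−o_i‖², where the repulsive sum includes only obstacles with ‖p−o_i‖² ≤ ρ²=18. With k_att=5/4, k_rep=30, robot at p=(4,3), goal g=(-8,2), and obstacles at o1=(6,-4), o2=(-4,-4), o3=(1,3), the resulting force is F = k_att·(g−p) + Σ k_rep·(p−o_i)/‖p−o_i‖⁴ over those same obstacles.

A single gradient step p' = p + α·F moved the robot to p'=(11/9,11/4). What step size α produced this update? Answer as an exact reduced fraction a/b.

α = 1/5

F_att = 5/4·(g−p) = 5/4·(-12,-1) = (-15.0000,-1.2500)
o1: d²=53 > ρ²=18 → inactive
o2: d²=113 > ρ²=18 → inactive
o3: d²=9 ≤ ρ²=18; F_rep = 30·(3,0)/9² = (1.1111,0.0000)
F = F_att + ΣF_rep = (-13.8889,-1.2500)
Δp = p'−p = (-2.7778,-0.2500); α = Δx/Fx = (-25/9) / (-125/9) = 1/5
check: Δy/Fy = (-1/4) / (-5/4) = 1/5 ✓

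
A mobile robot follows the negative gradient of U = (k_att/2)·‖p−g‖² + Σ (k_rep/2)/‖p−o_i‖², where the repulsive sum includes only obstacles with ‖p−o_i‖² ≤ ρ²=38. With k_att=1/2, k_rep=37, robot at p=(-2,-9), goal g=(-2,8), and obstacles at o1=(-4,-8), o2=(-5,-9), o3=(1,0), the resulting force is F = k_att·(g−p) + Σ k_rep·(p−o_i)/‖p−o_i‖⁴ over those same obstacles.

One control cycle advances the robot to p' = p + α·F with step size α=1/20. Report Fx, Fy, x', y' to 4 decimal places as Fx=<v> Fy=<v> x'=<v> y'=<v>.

F_att = 1/2·(g−p) = 1/2·(0,17) = (0.0000,8.5000)
o1: d²=5 ≤ ρ²=38; F_rep = 37·(2,-1)/5² = (2.9600,-1.4800)
o2: d²=9 ≤ ρ²=38; F_rep = 37·(3,0)/9² = (1.3704,0.0000)
o3: d²=90 > ρ²=38 → inactive
F = F_att + ΣF_rep = (4.3304,7.0200)
p' = p + 1/20·F = (-1.7835,-8.6490)

Fx=4.3304 Fy=7.0200 x'=-1.7835 y'=-8.6490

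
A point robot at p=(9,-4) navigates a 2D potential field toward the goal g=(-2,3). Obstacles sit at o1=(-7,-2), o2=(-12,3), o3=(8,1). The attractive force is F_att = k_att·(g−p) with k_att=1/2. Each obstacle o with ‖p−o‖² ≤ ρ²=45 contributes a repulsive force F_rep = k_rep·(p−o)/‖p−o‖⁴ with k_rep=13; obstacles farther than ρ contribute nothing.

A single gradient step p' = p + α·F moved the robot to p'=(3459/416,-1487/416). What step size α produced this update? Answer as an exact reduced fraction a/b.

α = 1/8

F_att = 1/2·(g−p) = 1/2·(-11,7) = (-5.5000,3.5000)
o1: d²=260 > ρ²=45 → inactive
o2: d²=490 > ρ²=45 → inactive
o3: d²=26 ≤ ρ²=45; F_rep = 13·(1,-5)/26² = (0.0192,-0.0962)
F = F_att + ΣF_rep = (-5.4808,3.4038)
Δp = p'−p = (-0.6851,0.4255); α = Δx/Fx = (-285/416) / (-285/52) = 1/8
check: Δy/Fy = (177/416) / (177/52) = 1/8 ✓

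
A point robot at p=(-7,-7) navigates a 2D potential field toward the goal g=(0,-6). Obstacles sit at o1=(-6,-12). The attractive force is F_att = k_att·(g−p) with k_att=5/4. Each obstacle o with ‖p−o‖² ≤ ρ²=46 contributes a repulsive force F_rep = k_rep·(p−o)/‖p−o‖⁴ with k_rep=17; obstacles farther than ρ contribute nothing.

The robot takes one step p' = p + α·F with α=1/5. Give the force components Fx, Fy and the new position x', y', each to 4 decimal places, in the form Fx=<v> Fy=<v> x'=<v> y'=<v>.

F_att = 5/4·(g−p) = 5/4·(7,1) = (8.7500,1.2500)
o1: d²=26 ≤ ρ²=46; F_rep = 17·(-1,5)/26² = (-0.0251,0.1257)
F = F_att + ΣF_rep = (8.7249,1.3757)
p' = p + 1/5·F = (-5.2550,-6.7249)

Fx=8.7249 Fy=1.3757 x'=-5.2550 y'=-6.7249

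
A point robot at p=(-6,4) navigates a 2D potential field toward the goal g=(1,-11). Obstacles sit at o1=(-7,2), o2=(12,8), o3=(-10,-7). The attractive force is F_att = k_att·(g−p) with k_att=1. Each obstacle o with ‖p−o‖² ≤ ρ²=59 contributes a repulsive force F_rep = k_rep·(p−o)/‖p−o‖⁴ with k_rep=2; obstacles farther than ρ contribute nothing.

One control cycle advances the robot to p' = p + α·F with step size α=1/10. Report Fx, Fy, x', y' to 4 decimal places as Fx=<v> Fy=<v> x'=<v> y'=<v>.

Fx=7.0800 Fy=-14.8400 x'=-5.2920 y'=2.5160

F_att = 1·(g−p) = 1·(7,-15) = (7.0000,-15.0000)
o1: d²=5 ≤ ρ²=59; F_rep = 2·(1,2)/5² = (0.0800,0.1600)
o2: d²=340 > ρ²=59 → inactive
o3: d²=137 > ρ²=59 → inactive
F = F_att + ΣF_rep = (7.0800,-14.8400)
p' = p + 1/10·F = (-5.2920,2.5160)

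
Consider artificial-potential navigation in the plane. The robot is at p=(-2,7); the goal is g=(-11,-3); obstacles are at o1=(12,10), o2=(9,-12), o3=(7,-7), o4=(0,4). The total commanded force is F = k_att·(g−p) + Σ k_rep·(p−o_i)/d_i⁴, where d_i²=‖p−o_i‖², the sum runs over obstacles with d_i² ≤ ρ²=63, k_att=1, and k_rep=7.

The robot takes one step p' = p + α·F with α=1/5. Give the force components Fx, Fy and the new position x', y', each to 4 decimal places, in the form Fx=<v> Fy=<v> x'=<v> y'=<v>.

Fx=-9.0828 Fy=-9.8757 x'=-3.8166 y'=5.0249

F_att = 1·(g−p) = 1·(-9,-10) = (-9.0000,-10.0000)
o1: d²=205 > ρ²=63 → inactive
o2: d²=482 > ρ²=63 → inactive
o3: d²=277 > ρ²=63 → inactive
o4: d²=13 ≤ ρ²=63; F_rep = 7·(-2,3)/13² = (-0.0828,0.1243)
F = F_att + ΣF_rep = (-9.0828,-9.8757)
p' = p + 1/5·F = (-3.8166,5.0249)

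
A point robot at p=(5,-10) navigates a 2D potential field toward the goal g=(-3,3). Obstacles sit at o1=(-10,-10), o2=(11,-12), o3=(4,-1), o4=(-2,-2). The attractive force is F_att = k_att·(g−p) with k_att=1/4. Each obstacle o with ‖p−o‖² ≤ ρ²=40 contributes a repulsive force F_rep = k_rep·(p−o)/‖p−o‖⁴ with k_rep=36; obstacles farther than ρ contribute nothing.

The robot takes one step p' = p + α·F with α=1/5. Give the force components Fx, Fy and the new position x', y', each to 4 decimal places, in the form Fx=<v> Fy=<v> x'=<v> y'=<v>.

F_att = 1/4·(g−p) = 1/4·(-8,13) = (-2.0000,3.2500)
o1: d²=225 > ρ²=40 → inactive
o2: d²=40 ≤ ρ²=40; F_rep = 36·(-6,2)/40² = (-0.1350,0.0450)
o3: d²=82 > ρ²=40 → inactive
o4: d²=113 > ρ²=40 → inactive
F = F_att + ΣF_rep = (-2.1350,3.2950)
p' = p + 1/5·F = (4.5730,-9.3410)

Fx=-2.1350 Fy=3.2950 x'=4.5730 y'=-9.3410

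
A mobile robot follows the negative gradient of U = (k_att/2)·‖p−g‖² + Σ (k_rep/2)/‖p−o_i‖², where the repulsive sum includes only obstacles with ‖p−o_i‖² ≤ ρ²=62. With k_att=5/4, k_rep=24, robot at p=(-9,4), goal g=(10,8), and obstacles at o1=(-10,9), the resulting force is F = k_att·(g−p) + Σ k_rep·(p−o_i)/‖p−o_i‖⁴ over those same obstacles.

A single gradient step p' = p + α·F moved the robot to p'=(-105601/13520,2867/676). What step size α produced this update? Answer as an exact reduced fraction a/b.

F_att = 5/4·(g−p) = 5/4·(19,4) = (23.7500,5.0000)
o1: d²=26 ≤ ρ²=62; F_rep = 24·(1,-5)/26² = (0.0355,-0.1775)
F = F_att + ΣF_rep = (23.7855,4.8225)
Δp = p'−p = (1.1893,0.2411); α = Δx/Fx = (16079/13520) / (16079/676) = 1/20
check: Δy/Fy = (163/676) / (815/169) = 1/20 ✓

α = 1/20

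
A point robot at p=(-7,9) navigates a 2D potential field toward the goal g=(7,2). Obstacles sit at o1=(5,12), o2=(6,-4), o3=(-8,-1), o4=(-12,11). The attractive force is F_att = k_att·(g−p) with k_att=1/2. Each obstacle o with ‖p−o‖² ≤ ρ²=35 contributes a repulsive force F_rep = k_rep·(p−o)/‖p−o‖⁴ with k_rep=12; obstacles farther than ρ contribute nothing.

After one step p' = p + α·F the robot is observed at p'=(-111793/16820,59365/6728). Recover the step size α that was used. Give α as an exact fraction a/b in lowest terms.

F_att = 1/2·(g−p) = 1/2·(14,-7) = (7.0000,-3.5000)
o1: d²=153 > ρ²=35 → inactive
o2: d²=338 > ρ²=35 → inactive
o3: d²=101 > ρ²=35 → inactive
o4: d²=29 ≤ ρ²=35; F_rep = 12·(5,-2)/29² = (0.0713,-0.0285)
F = F_att + ΣF_rep = (7.0713,-3.5285)
Δp = p'−p = (0.3536,-0.1764); α = Δx/Fx = (5947/16820) / (5947/841) = 1/20
check: Δy/Fy = (-1187/6728) / (-5935/1682) = 1/20 ✓

α = 1/20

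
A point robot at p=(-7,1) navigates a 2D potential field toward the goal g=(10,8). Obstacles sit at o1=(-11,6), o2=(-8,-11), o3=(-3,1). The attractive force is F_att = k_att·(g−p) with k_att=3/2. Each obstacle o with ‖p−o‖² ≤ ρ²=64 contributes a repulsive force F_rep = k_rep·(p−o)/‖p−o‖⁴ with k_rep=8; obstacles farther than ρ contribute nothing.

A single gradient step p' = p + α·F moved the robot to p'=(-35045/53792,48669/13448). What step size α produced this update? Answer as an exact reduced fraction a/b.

α = 1/4

F_att = 3/2·(g−p) = 3/2·(17,7) = (25.5000,10.5000)
o1: d²=41 ≤ ρ²=64; F_rep = 8·(4,-5)/41² = (0.0190,-0.0238)
o2: d²=145 > ρ²=64 → inactive
o3: d²=16 ≤ ρ²=64; F_rep = 8·(-4,0)/16² = (-0.1250,0.0000)
F = F_att + ΣF_rep = (25.3940,10.4762)
Δp = p'−p = (6.3485,2.6191); α = Δx/Fx = (341499/53792) / (341499/13448) = 1/4
check: Δy/Fy = (35221/13448) / (35221/3362) = 1/4 ✓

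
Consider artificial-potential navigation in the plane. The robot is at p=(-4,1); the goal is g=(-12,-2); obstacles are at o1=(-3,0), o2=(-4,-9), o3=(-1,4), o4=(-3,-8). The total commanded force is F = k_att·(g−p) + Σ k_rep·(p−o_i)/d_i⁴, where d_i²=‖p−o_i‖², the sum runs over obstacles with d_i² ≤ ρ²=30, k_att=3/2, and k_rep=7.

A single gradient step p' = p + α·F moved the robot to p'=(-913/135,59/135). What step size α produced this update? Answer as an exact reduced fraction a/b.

F_att = 3/2·(g−p) = 3/2·(-8,-3) = (-12.0000,-4.5000)
o1: d²=2 ≤ ρ²=30; F_rep = 7·(-1,1)/2² = (-1.7500,1.7500)
o2: d²=100 > ρ²=30 → inactive
o3: d²=18 ≤ ρ²=30; F_rep = 7·(-3,-3)/18² = (-0.0648,-0.0648)
o4: d²=82 > ρ²=30 → inactive
F = F_att + ΣF_rep = (-13.8148,-2.8148)
Δp = p'−p = (-2.7630,-0.5630); α = Δx/Fx = (-373/135) / (-373/27) = 1/5
check: Δy/Fy = (-76/135) / (-76/27) = 1/5 ✓

α = 1/5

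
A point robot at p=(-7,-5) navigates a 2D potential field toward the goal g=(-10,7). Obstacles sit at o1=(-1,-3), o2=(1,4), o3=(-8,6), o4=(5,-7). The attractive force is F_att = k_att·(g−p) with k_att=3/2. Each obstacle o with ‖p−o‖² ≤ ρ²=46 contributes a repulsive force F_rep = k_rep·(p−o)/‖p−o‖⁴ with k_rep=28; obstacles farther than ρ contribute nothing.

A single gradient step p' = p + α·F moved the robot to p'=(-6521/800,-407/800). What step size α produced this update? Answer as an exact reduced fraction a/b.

α = 1/4

F_att = 3/2·(g−p) = 3/2·(-3,12) = (-4.5000,18.0000)
o1: d²=40 ≤ ρ²=46; F_rep = 28·(-6,-2)/40² = (-0.1050,-0.0350)
o2: d²=145 > ρ²=46 → inactive
o3: d²=122 > ρ²=46 → inactive
o4: d²=148 > ρ²=46 → inactive
F = F_att + ΣF_rep = (-4.6050,17.9650)
Δp = p'−p = (-1.1513,4.4912); α = Δx/Fx = (-921/800) / (-921/200) = 1/4
check: Δy/Fy = (3593/800) / (3593/200) = 1/4 ✓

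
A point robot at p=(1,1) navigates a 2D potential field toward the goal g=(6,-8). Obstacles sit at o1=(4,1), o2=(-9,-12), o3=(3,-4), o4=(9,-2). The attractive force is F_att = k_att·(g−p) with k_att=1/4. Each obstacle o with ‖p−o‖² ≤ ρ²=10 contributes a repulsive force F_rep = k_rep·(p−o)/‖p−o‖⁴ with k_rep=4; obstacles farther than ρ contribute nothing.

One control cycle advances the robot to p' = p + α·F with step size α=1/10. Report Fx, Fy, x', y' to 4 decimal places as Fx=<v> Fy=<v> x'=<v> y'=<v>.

F_att = 1/4·(g−p) = 1/4·(5,-9) = (1.2500,-2.2500)
o1: d²=9 ≤ ρ²=10; F_rep = 4·(-3,0)/9² = (-0.1481,0.0000)
o2: d²=269 > ρ²=10 → inactive
o3: d²=29 > ρ²=10 → inactive
o4: d²=73 > ρ²=10 → inactive
F = F_att + ΣF_rep = (1.1019,-2.2500)
p' = p + 1/10·F = (1.1102,0.7750)

Fx=1.1019 Fy=-2.2500 x'=1.1102 y'=0.7750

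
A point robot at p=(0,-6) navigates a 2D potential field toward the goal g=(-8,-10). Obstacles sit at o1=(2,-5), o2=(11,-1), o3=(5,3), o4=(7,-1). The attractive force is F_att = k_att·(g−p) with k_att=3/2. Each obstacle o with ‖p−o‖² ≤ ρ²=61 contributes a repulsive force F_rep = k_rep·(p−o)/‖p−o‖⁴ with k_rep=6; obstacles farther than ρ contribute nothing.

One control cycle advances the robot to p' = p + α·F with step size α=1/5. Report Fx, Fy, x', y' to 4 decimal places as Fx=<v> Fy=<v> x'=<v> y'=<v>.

Fx=-12.4800 Fy=-6.2400 x'=-2.4960 y'=-7.2480

F_att = 3/2·(g−p) = 3/2·(-8,-4) = (-12.0000,-6.0000)
o1: d²=5 ≤ ρ²=61; F_rep = 6·(-2,-1)/5² = (-0.4800,-0.2400)
o2: d²=146 > ρ²=61 → inactive
o3: d²=106 > ρ²=61 → inactive
o4: d²=74 > ρ²=61 → inactive
F = F_att + ΣF_rep = (-12.4800,-6.2400)
p' = p + 1/5·F = (-2.4960,-7.2480)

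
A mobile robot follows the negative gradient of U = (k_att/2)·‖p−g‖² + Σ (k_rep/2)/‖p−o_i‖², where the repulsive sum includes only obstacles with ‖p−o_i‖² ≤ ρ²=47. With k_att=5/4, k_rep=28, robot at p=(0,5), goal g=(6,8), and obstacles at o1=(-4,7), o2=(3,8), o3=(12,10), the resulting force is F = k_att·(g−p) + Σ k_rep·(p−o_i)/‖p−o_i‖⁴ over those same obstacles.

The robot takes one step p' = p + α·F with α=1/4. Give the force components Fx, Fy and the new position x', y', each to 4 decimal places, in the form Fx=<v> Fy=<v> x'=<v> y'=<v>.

F_att = 5/4·(g−p) = 5/4·(6,3) = (7.5000,3.7500)
o1: d²=20 ≤ ρ²=47; F_rep = 28·(4,-2)/20² = (0.2800,-0.1400)
o2: d²=18 ≤ ρ²=47; F_rep = 28·(-3,-3)/18² = (-0.2593,-0.2593)
o3: d²=169 > ρ²=47 → inactive
F = F_att + ΣF_rep = (7.5207,3.3507)
p' = p + 1/4·F = (1.8802,5.8377)

Fx=7.5207 Fy=3.3507 x'=1.8802 y'=5.8377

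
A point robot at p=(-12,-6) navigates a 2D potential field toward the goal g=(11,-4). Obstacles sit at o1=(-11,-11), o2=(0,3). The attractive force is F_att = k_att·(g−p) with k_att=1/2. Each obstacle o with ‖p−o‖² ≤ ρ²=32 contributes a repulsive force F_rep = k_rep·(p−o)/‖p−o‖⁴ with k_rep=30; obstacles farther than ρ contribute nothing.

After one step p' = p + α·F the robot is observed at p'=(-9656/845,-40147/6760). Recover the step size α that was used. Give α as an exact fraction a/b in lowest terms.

α = 1/20

F_att = 1/2·(g−p) = 1/2·(23,2) = (11.5000,1.0000)
o1: d²=26 ≤ ρ²=32; F_rep = 30·(-1,5)/26² = (-0.0444,0.2219)
o2: d²=225 > ρ²=32 → inactive
F = F_att + ΣF_rep = (11.4556,1.2219)
Δp = p'−p = (0.5728,0.0611); α = Δx/Fx = (484/845) / (1936/169) = 1/20
check: Δy/Fy = (413/6760) / (413/338) = 1/20 ✓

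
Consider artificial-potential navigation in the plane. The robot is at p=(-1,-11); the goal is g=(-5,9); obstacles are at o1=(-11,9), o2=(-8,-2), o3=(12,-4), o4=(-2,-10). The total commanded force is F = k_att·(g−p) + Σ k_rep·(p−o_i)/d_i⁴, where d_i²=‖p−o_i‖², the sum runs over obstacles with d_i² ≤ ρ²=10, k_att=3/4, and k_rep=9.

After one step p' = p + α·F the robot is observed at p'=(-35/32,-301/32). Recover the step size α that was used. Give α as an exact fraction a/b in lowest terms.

α = 1/8

F_att = 3/4·(g−p) = 3/4·(-4,20) = (-3.0000,15.0000)
o1: d²=500 > ρ²=10 → inactive
o2: d²=130 > ρ²=10 → inactive
o3: d²=218 > ρ²=10 → inactive
o4: d²=2 ≤ ρ²=10; F_rep = 9·(1,-1)/2² = (2.2500,-2.2500)
F = F_att + ΣF_rep = (-0.7500,12.7500)
Δp = p'−p = (-0.0938,1.5938); α = Δx/Fx = (-3/32) / (-3/4) = 1/8
check: Δy/Fy = (51/32) / (51/4) = 1/8 ✓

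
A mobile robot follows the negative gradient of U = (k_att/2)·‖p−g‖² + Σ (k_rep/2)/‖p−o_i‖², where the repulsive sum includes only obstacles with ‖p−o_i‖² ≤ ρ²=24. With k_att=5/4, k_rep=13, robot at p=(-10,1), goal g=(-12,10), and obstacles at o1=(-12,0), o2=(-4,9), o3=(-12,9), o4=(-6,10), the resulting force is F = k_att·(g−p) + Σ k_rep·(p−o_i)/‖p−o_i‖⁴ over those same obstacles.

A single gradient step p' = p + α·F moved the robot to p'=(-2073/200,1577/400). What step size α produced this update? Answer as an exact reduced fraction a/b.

α = 1/4

F_att = 5/4·(g−p) = 5/4·(-2,9) = (-2.5000,11.2500)
o1: d²=5 ≤ ρ²=24; F_rep = 13·(2,1)/5² = (1.0400,0.5200)
o2: d²=100 > ρ²=24 → inactive
o3: d²=68 > ρ²=24 → inactive
o4: d²=97 > ρ²=24 → inactive
F = F_att + ΣF_rep = (-1.4600,11.7700)
Δp = p'−p = (-0.3650,2.9425); α = Δx/Fx = (-73/200) / (-73/50) = 1/4
check: Δy/Fy = (1177/400) / (1177/100) = 1/4 ✓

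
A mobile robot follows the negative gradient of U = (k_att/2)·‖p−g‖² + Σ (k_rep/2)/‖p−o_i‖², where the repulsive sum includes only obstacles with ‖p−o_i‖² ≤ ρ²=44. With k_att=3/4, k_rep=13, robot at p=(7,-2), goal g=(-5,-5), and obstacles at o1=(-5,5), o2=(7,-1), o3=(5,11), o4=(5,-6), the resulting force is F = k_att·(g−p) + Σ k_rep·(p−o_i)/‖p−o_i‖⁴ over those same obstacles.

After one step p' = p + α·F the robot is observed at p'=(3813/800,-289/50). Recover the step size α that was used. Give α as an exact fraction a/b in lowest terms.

α = 1/4

F_att = 3/4·(g−p) = 3/4·(-12,-3) = (-9.0000,-2.2500)
o1: d²=193 > ρ²=44 → inactive
o2: d²=1 ≤ ρ²=44; F_rep = 13·(0,-1)/1² = (0.0000,-13.0000)
o3: d²=173 > ρ²=44 → inactive
o4: d²=20 ≤ ρ²=44; F_rep = 13·(2,4)/20² = (0.0650,0.1300)
F = F_att + ΣF_rep = (-8.9350,-15.1200)
Δp = p'−p = (-2.2338,-3.7800); α = Δx/Fx = (-1787/800) / (-1787/200) = 1/4
check: Δy/Fy = (-189/50) / (-378/25) = 1/4 ✓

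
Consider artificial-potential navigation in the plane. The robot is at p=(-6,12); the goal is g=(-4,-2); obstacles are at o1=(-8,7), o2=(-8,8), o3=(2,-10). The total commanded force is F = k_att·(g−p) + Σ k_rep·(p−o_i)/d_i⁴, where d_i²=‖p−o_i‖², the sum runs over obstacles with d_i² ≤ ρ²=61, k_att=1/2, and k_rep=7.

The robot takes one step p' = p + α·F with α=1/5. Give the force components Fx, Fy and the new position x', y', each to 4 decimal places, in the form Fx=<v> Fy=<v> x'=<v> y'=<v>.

Fx=1.0516 Fy=-6.8884 x'=-5.7897 y'=10.6223

F_att = 1/2·(g−p) = 1/2·(2,-14) = (1.0000,-7.0000)
o1: d²=29 ≤ ρ²=61; F_rep = 7·(2,5)/29² = (0.0166,0.0416)
o2: d²=20 ≤ ρ²=61; F_rep = 7·(2,4)/20² = (0.0350,0.0700)
o3: d²=548 > ρ²=61 → inactive
F = F_att + ΣF_rep = (1.0516,-6.8884)
p' = p + 1/5·F = (-5.7897,10.6223)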